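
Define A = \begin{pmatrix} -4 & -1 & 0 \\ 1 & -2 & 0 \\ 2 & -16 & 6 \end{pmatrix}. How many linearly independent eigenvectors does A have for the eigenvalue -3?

1

A + 3I = [[-1, -1, 0], [1, 1, 0], [2, -16, 9]].
This matrix has rank 2, so its null space has dimension 3 − 2 = 1.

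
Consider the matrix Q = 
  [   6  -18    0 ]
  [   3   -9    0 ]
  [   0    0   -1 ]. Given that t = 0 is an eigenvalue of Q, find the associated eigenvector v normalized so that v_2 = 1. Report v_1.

3

Q = [[6, -18, 0], [3, -9, 0], [0, 0, -1]].
Solving (Q)v = 0 gives the eigenspace spanned by (3, 1, 0).
With v_2 = 1, v = (3, 1, 0), so v_1 = 3.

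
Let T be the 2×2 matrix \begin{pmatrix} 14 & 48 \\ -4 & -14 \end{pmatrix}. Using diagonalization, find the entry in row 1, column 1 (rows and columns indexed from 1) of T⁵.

Characteristic polynomial: r^2 - 4 = (r - 2)(r + 2), so the eigenvalues are -2, 2.
r=-2: eigenvector (-3, 1).
r=2: eigenvector (4, -1).
P = [[-3, 4], [1, -1]], D = diag(-2, 2), P⁻¹ = [[1, 4], [1, 3]].
T⁵ = P·diag(-32, 32)·P⁻¹ = [[224, 768], [-64, -224]].
The requested entry is 224.

224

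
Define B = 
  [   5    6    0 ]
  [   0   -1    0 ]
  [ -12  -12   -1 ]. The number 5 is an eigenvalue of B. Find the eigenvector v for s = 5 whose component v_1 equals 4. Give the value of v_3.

-8

B − 5I = [[0, 6, 0], [0, -6, 0], [-12, -12, -6]].
Solving (B − 5I)v = 0 gives the eigenspace spanned by (4, 0, -8).
With v_1 = 4, v = (4, 0, -8), so v_3 = -8.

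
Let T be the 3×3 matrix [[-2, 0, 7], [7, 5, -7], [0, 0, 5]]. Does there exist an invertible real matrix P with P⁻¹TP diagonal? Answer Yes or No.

Yes

Characteristic polynomial: p(s) = s^3 - 8s^2 + 5s + 50 = (s - 5)^2(s + 2).
s = 5 has algebraic multiplicity 2; rank(T − 5I) = 1, so geometric multiplicity = 2.
Every eigenvalue has geometric = algebraic multiplicity, so T is diagonalizable.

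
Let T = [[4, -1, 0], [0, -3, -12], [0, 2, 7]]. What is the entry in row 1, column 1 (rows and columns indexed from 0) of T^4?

-159

Characteristic polynomial: s^3 - 8s^2 + 19s - 12 = (s - 4)(s - 3)(s - 1), so the eigenvalues are 1, 3, 4.
s=4: eigenvector (1, 0, 0).
s=1: eigenvector (1, 3, -1).
s=3: eigenvector (-2, -2, 1).
P = [[1, 1, -2], [0, 3, -2], [0, -1, 1]], D = diag(4, 1, 3), P⁻¹ = [[1, 1, 4], [0, 1, 2], [0, 1, 3]].
T⁴ = P·diag(256, 1, 81)·P⁻¹ = [[256, 95, 540], [0, -159, -480], [0, 80, 241]].
The requested entry is -159.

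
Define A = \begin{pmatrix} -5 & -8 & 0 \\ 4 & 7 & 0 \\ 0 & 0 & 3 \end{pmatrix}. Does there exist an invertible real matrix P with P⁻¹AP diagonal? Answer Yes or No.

Characteristic polynomial: p(λ) = λ^3 - 5λ^2 + 3λ + 9 = (λ - 3)^2(λ + 1).
λ = 3 has algebraic multiplicity 2; rank(A − 3I) = 1, so geometric multiplicity = 2.
Every eigenvalue has geometric = algebraic multiplicity, so A is diagonalizable.

Yes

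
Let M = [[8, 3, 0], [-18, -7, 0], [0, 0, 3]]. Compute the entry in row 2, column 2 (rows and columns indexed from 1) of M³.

-19

Characteristic polynomial: λ^3 - 4λ^2 + λ + 6 = (λ - 3)(λ - 2)(λ + 1), so the eigenvalues are -1, 2, 3.
λ=-1: eigenvector (-1, 3, 0).
λ=2: eigenvector (1, -2, 0).
λ=3: eigenvector (0, 0, 1).
P = [[-1, 1, 0], [3, -2, 0], [0, 0, 1]], D = diag(-1, 2, 3), P⁻¹ = [[2, 1, 0], [3, 1, 0], [0, 0, 1]].
M³ = P·diag(-1, 8, 27)·P⁻¹ = [[26, 9, 0], [-54, -19, 0], [0, 0, 27]].
The requested entry is -19.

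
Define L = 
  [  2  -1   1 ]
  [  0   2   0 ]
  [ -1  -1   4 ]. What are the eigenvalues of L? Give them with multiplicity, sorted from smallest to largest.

2, 3, 3

Characteristic polynomial: p(s) = s^3 - 8s^2 + 21s - 18 = (s - 3)^2(s - 2).
Roots (with multiplicity): 2, 3, 3.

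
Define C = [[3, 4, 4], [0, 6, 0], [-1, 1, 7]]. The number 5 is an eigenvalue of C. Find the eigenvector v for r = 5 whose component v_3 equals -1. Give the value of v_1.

-2

C − 5I = [[-2, 4, 4], [0, 1, 0], [-1, 1, 2]].
Solving (C − 5I)v = 0 gives the eigenspace spanned by (-2, 0, -1).
With v_3 = -1, v = (-2, 0, -1), so v_1 = -2.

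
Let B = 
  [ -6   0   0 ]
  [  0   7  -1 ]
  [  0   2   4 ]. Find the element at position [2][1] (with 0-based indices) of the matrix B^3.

Characteristic polynomial: μ^3 - 5μ^2 - 36μ + 180 = (μ - 6)(μ - 5)(μ + 6), so the eigenvalues are -6, 5, 6.
μ=5: eigenvector (0, 1, 2).
μ=-6: eigenvector (1, 0, 0).
μ=6: eigenvector (0, -1, -1).
P = [[0, 1, 0], [1, 0, -1], [2, 0, -1]], D = diag(5, -6, 6), P⁻¹ = [[0, -1, 1], [1, 0, 0], [0, -2, 1]].
B³ = P·diag(125, -216, 216)·P⁻¹ = [[-216, 0, 0], [0, 307, -91], [0, 182, 34]].
The requested entry is 182.

182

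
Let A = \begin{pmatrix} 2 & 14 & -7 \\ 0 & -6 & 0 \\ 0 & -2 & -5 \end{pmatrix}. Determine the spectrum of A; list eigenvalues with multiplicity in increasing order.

Characteristic polynomial: p(r) = r^3 + 9r^2 + 8r - 60 = (r - 2)(r + 5)(r + 6).
Roots (with multiplicity): -6, -5, 2.

-6, -5, 2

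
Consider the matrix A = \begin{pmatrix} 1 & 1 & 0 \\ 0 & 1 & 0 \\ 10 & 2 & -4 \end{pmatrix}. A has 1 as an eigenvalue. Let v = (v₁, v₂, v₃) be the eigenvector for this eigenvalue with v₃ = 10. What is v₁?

5

A − 1I = [[0, 1, 0], [0, 0, 0], [10, 2, -5]].
Solving (A − 1I)v = 0 gives the eigenspace spanned by (5, 0, 10).
With v₃ = 10, v = (5, 0, 10), so v₁ = 5.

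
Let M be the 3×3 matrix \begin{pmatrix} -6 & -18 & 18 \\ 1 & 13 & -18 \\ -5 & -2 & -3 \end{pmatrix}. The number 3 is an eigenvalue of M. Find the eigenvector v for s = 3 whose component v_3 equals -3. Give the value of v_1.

6

M − 3I = [[-9, -18, 18], [1, 10, -18], [-5, -2, -6]].
Solving (M − 3I)v = 0 gives the eigenspace spanned by (6, -6, -3).
With v_3 = -3, v = (6, -6, -3), so v_1 = 6.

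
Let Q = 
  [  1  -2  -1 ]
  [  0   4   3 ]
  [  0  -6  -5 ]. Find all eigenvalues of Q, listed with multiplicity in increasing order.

Characteristic polynomial: p(s) = s^3 - 3s + 2 = (s - 1)^2(s + 2).
Roots (with multiplicity): -2, 1, 1.

-2, 1, 1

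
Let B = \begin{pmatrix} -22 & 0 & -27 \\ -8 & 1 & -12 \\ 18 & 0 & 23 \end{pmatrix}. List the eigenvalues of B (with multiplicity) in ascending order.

-4, 1, 5

Characteristic polynomial: p(λ) = λ^3 - 2λ^2 - 19λ + 20 = (λ - 5)(λ - 1)(λ + 4).
Roots (with multiplicity): -4, 1, 5.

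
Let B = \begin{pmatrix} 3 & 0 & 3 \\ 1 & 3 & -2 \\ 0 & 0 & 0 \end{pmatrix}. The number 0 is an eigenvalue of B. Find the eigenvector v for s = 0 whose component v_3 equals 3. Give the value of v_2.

B = [[3, 0, 3], [1, 3, -2], [0, 0, 0]].
Solving (B)v = 0 gives the eigenspace spanned by (-3, 3, 3).
With v_3 = 3, v = (-3, 3, 3), so v_2 = 3.

3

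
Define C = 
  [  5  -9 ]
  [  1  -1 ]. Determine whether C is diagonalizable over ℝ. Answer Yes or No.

Characteristic polynomial: p(λ) = λ^2 - 4λ + 4 = (λ - 2)^2.
λ = 2 has algebraic multiplicity 2; rank(C − 2I) = 1, so geometric multiplicity = 1.
Geometric multiplicity < algebraic multiplicity, so C is not diagonalizable.

No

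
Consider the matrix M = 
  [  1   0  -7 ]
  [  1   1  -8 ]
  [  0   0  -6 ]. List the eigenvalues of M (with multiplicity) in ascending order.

Characteristic polynomial: p(t) = t^3 + 4t^2 - 11t + 6 = (t - 1)^2(t + 6).
Roots (with multiplicity): -6, 1, 1.

-6, 1, 1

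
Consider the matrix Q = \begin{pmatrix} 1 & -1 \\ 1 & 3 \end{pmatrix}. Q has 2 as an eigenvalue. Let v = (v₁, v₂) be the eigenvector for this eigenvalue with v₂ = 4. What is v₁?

-4

Q − 2I = [[-1, -1], [1, 1]].
Solving (Q − 2I)v = 0 gives the eigenspace spanned by (-4, 4).
With v₂ = 4, v = (-4, 4), so v₁ = -4.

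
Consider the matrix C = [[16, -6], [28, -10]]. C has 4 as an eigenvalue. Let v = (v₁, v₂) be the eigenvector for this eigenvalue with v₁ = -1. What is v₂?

C − 4I = [[12, -6], [28, -14]].
Solving (C − 4I)v = 0 gives the eigenspace spanned by (-1, -2).
With v₁ = -1, v = (-1, -2), so v₂ = -2.

-2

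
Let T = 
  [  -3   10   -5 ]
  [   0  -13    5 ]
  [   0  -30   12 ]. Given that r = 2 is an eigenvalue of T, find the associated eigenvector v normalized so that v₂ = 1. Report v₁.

-1

T − 2I = [[-5, 10, -5], [0, -15, 5], [0, -30, 10]].
Solving (T − 2I)v = 0 gives the eigenspace spanned by (-1, 1, 3).
With v₂ = 1, v = (-1, 1, 3), so v₁ = -1.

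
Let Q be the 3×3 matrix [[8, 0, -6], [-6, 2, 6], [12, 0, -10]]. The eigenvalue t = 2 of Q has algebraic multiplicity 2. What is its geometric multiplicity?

2

Q − 2I = [[6, 0, -6], [-6, 0, 6], [12, 0, -12]].
This matrix has rank 1, so its null space has dimension 3 − 1 = 2.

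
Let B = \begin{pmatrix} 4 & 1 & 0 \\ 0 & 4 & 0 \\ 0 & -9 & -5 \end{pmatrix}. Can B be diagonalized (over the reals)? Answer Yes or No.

Characteristic polynomial: p(t) = t^3 - 3t^2 - 24t + 80 = (t - 4)^2(t + 5).
t = 4 has algebraic multiplicity 2; rank(B − 4I) = 2, so geometric multiplicity = 1.
Geometric multiplicity < algebraic multiplicity, so B is not diagonalizable.

No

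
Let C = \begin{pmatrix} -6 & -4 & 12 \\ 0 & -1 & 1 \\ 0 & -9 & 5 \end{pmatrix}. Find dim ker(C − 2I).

C − 2I = [[-8, -4, 12], [0, -3, 1], [0, -9, 3]].
This matrix has rank 2, so its null space has dimension 3 − 2 = 1.

1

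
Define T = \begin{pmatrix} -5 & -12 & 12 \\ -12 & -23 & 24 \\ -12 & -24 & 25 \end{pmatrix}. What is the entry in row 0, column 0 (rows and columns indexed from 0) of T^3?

-125

Characteristic polynomial: s^3 + 3s^2 - 9s + 5 = (s - 1)^2(s + 5), so the eigenvalues are -5, 1, 1.
s=1: eigenvector (-2, -3, -4).
s=-5: eigenvector (1, 2, 2).
s=1: eigenvector (0, 1, 1).
P = [[-2, 1, 0], [-3, 2, 1], [-4, 2, 1]], D = diag(1, -5, 1), P⁻¹ = [[0, 1, -1], [1, 2, -2], [-2, 0, 1]].
T³ = P·diag(1, -125, 1)·P⁻¹ = [[-125, -252, 252], [-252, -503, 504], [-252, -504, 505]].
The requested entry is -125.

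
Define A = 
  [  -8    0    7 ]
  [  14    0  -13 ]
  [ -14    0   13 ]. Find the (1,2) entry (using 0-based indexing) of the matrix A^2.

Characteristic polynomial: r^3 - 5r^2 - 6r = r(r - 6)(r + 1), so the eigenvalues are -1, 0, 6.
r=-1: eigenvector (1, -1, 1).
r=6: eigenvector (1, -2, 2).
r=0: eigenvector (0, 1, 0).
P = [[1, 1, 0], [-1, -2, 1], [1, 2, 0]], D = diag(-1, 6, 0), P⁻¹ = [[2, 0, -1], [-1, 0, 1], [0, 1, 1]].
A² = P·diag(1, 36, 0)·P⁻¹ = [[-34, 0, 35], [70, 0, -71], [-70, 0, 71]].
The requested entry is -71.

-71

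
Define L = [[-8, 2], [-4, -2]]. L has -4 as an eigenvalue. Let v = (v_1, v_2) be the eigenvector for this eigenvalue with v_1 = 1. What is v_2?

L + 4I = [[-4, 2], [-4, 2]].
Solving (L + 4I)v = 0 gives the eigenspace spanned by (1, 2).
With v_1 = 1, v = (1, 2), so v_2 = 2.

2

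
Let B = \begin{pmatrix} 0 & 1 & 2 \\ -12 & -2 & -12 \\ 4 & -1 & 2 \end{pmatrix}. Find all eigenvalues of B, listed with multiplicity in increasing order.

Characteristic polynomial: p(s) = s^3 - 12s - 16 = (s - 4)(s + 2)^2.
Roots (with multiplicity): -2, -2, 4.

-2, -2, 4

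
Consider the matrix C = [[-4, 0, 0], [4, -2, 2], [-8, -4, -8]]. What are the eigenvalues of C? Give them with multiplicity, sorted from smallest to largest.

Characteristic polynomial: p(μ) = μ^3 + 14μ^2 + 64μ + 96 = (μ + 4)^2(μ + 6).
Roots (with multiplicity): -6, -4, -4.

-6, -4, -4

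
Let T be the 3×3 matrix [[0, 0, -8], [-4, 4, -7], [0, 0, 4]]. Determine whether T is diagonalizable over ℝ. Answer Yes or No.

No

Characteristic polynomial: p(r) = r^3 - 8r^2 + 16r = r(r - 4)^2.
r = 4 has algebraic multiplicity 2; rank(T − 4I) = 2, so geometric multiplicity = 1.
Geometric multiplicity < algebraic multiplicity, so T is not diagonalizable.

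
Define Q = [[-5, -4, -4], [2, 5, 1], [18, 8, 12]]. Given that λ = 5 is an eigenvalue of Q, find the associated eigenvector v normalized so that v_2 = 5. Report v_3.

20

Q − 5I = [[-10, -4, -4], [2, 0, 1], [18, 8, 7]].
Solving (Q − 5I)v = 0 gives the eigenspace spanned by (-10, 5, 20).
With v_2 = 5, v = (-10, 5, 20), so v_3 = 20.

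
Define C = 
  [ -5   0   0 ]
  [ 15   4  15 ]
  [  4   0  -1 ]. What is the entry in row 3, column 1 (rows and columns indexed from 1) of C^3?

124

Characteristic polynomial: t^3 + 2t^2 - 19t - 20 = (t - 4)(t + 1)(t + 5), so the eigenvalues are -5, -1, 4.
t=-5: eigenvector (1, 0, -1).
t=-1: eigenvector (0, -3, 1).
t=4: eigenvector (0, 1, 0).
P = [[1, 0, 0], [0, -3, 1], [-1, 1, 0]], D = diag(-5, -1, 4), P⁻¹ = [[1, 0, 0], [1, 0, 1], [3, 1, 3]].
C³ = P·diag(-125, -1, 64)·P⁻¹ = [[-125, 0, 0], [195, 64, 195], [124, 0, -1]].
The requested entry is 124.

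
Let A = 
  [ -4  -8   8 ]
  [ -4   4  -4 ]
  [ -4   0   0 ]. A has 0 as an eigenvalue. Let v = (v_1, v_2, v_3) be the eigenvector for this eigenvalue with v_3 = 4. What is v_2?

A = [[-4, -8, 8], [-4, 4, -4], [-4, 0, 0]].
Solving (A)v = 0 gives the eigenspace spanned by (0, 4, 4).
With v_3 = 4, v = (0, 4, 4), so v_2 = 4.

4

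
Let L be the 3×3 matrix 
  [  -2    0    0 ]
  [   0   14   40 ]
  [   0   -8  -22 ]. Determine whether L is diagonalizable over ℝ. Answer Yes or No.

Yes

Characteristic polynomial: p(μ) = μ^3 + 10μ^2 + 28μ + 24 = (μ + 2)^2(μ + 6).
μ = -2 has algebraic multiplicity 2; rank(L + 2I) = 1, so geometric multiplicity = 2.
Every eigenvalue has geometric = algebraic multiplicity, so L is diagonalizable.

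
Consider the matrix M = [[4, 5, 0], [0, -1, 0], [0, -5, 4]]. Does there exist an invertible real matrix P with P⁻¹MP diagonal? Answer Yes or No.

Yes

Characteristic polynomial: p(s) = s^3 - 7s^2 + 8s + 16 = (s - 4)^2(s + 1).
s = 4 has algebraic multiplicity 2; rank(M − 4I) = 1, so geometric multiplicity = 2.
Every eigenvalue has geometric = algebraic multiplicity, so M is diagonalizable.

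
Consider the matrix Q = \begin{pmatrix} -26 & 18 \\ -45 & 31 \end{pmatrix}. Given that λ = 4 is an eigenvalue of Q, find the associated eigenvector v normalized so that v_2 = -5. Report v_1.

-3

Q − 4I = [[-30, 18], [-45, 27]].
Solving (Q − 4I)v = 0 gives the eigenspace spanned by (-3, -5).
With v_2 = -5, v = (-3, -5), so v_1 = -3.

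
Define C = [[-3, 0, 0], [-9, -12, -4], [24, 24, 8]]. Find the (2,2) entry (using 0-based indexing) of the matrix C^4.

-512

Characteristic polynomial: λ^3 + 7λ^2 + 12λ = λ(λ + 3)(λ + 4), so the eigenvalues are -4, -3, 0.
λ=-3: eigenvector (1, -1, 0).
λ=-4: eigenvector (0, 1, -2).
λ=0: eigenvector (0, -1, 3).
P = [[1, 0, 0], [-1, 1, -1], [0, -2, 3]], D = diag(-3, -4, 0), P⁻¹ = [[1, 0, 0], [3, 3, 1], [2, 2, 1]].
C⁴ = P·diag(81, 256, 0)·P⁻¹ = [[81, 0, 0], [687, 768, 256], [-1536, -1536, -512]].
The requested entry is -512.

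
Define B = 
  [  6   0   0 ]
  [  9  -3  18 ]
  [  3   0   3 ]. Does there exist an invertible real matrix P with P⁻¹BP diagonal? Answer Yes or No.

Yes

Characteristic polynomial: p(μ) = μ^3 - 6μ^2 - 9μ + 54 = (μ - 6)(μ - 3)(μ + 3).
All 3 eigenvalues are distinct, so B is diagonalizable.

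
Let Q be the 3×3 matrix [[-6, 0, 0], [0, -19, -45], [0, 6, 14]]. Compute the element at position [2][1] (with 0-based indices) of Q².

Characteristic polynomial: s^3 + 11s^2 + 34s + 24 = (s + 1)(s + 4)(s + 6), so the eigenvalues are -6, -4, -1.
s=-4: eigenvector (0, 3, -1).
s=-6: eigenvector (1, 0, 0).
s=-1: eigenvector (0, -5, 2).
P = [[0, 1, 0], [3, 0, -5], [-1, 0, 2]], D = diag(-4, -6, -1), P⁻¹ = [[0, 2, 5], [1, 0, 0], [0, 1, 3]].
Q² = P·diag(16, 36, 1)·P⁻¹ = [[36, 0, 0], [0, 91, 225], [0, -30, -74]].
The requested entry is -30.

-30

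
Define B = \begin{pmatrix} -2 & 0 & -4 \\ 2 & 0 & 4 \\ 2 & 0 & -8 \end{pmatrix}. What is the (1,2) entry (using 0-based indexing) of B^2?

Characteristic polynomial: s^3 + 10s^2 + 24s = s(s + 4)(s + 6), so the eigenvalues are -6, -4, 0.
s=0: eigenvector (0, 1, 0).
s=-6: eigenvector (-1, 1, -1).
s=-4: eigenvector (2, -2, 1).
P = [[0, -1, 2], [1, 1, -2], [0, -1, 1]], D = diag(0, -6, -4), P⁻¹ = [[1, 1, 0], [1, 0, -2], [1, 0, -1]].
B² = P·diag(0, 36, 16)·P⁻¹ = [[-4, 0, 40], [4, 0, -40], [-20, 0, 56]].
The requested entry is -40.

-40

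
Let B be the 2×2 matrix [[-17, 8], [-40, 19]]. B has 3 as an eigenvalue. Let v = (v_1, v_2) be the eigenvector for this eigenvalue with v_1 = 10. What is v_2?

B − 3I = [[-20, 8], [-40, 16]].
Solving (B − 3I)v = 0 gives the eigenspace spanned by (10, 25).
With v_1 = 10, v = (10, 25), so v_2 = 25.

25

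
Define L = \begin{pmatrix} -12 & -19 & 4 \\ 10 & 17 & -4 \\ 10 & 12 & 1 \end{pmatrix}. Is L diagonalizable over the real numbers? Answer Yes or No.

Characteristic polynomial: p(r) = r^3 - 6r^2 - r + 30 = (r - 5)(r - 3)(r + 2).
All 3 eigenvalues are distinct, so L is diagonalizable.

Yes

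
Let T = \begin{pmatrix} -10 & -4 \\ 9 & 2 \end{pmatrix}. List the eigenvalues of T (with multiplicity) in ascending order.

-4, -4

Characteristic polynomial: p(r) = r^2 + 8r + 16 = (r + 4)^2.
Roots (with multiplicity): -4, -4.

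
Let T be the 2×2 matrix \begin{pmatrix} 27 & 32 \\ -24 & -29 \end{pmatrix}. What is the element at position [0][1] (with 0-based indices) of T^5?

13472

Characteristic polynomial: λ^2 + 2λ - 15 = (λ - 3)(λ + 5), so the eigenvalues are -5, 3.
λ=3: eigenvector (4, -3).
λ=-5: eigenvector (-1, 1).
P = [[4, -1], [-3, 1]], D = diag(3, -5), P⁻¹ = [[1, 1], [3, 4]].
T⁵ = P·diag(243, -3125)·P⁻¹ = [[10347, 13472], [-10104, -13229]].
The requested entry is 13472.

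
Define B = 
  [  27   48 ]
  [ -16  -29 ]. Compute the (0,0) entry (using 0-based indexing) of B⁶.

Characteristic polynomial: r^2 + 2r - 15 = (r - 3)(r + 5), so the eigenvalues are -5, 3.
r=-5: eigenvector (3, -2).
r=3: eigenvector (-2, 1).
P = [[3, -2], [-2, 1]], D = diag(-5, 3), P⁻¹ = [[-1, -2], [-2, -3]].
B⁶ = P·diag(15625, 729)·P⁻¹ = [[-43959, -89376], [29792, 60313]].
The requested entry is -43959.

-43959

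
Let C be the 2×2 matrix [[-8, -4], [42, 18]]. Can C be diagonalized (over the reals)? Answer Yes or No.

Characteristic polynomial: p(μ) = μ^2 - 10μ + 24 = (μ - 6)(μ - 4).
All 2 eigenvalues are distinct, so C is diagonalizable.

Yes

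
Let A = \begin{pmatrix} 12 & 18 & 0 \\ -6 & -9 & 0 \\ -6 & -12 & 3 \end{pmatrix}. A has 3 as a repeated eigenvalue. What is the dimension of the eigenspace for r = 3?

A − 3I = [[9, 18, 0], [-6, -12, 0], [-6, -12, 0]].
This matrix has rank 1, so its null space has dimension 3 − 1 = 2.

2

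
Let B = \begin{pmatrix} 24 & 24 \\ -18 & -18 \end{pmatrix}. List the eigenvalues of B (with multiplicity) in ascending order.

0, 6

Characteristic polynomial: p(μ) = μ^2 - 6μ = μ(μ - 6).
Roots (with multiplicity): 0, 6.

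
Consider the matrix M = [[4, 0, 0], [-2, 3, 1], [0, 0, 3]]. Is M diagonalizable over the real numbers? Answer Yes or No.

No

Characteristic polynomial: p(t) = t^3 - 10t^2 + 33t - 36 = (t - 4)(t - 3)^2.
t = 3 has algebraic multiplicity 2; rank(M − 3I) = 2, so geometric multiplicity = 1.
Geometric multiplicity < algebraic multiplicity, so M is not diagonalizable.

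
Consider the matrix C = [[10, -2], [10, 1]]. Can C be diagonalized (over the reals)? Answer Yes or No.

Characteristic polynomial: p(μ) = μ^2 - 11μ + 30 = (μ - 6)(μ - 5).
All 2 eigenvalues are distinct, so C is diagonalizable.

Yes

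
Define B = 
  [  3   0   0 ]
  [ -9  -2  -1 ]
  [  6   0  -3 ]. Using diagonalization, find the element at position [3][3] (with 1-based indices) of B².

9

Characteristic polynomial: r^3 + 2r^2 - 9r - 18 = (r - 3)(r + 2)(r + 3), so the eigenvalues are -3, -2, 3.
r=3: eigenvector (1, -2, 1).
r=-2: eigenvector (0, 1, 0).
r=-3: eigenvector (0, 1, 1).
P = [[1, 0, 0], [-2, 1, 1], [1, 0, 1]], D = diag(3, -2, -3), P⁻¹ = [[1, 0, 0], [3, 1, -1], [-1, 0, 1]].
B² = P·diag(9, 4, 9)·P⁻¹ = [[9, 0, 0], [-15, 4, 5], [0, 0, 9]].
The requested entry is 9.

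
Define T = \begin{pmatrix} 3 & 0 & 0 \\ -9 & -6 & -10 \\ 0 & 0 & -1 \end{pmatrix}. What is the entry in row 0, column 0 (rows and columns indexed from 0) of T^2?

9

Characteristic polynomial: s^3 + 4s^2 - 15s - 18 = (s - 3)(s + 1)(s + 6), so the eigenvalues are -6, -1, 3.
s=-6: eigenvector (0, 1, 0).
s=3: eigenvector (1, -1, 0).
s=-1: eigenvector (0, -2, 1).
P = [[0, 1, 0], [1, -1, -2], [0, 0, 1]], D = diag(-6, 3, -1), P⁻¹ = [[1, 1, 2], [1, 0, 0], [0, 0, 1]].
T² = P·diag(36, 9, 1)·P⁻¹ = [[9, 0, 0], [27, 36, 70], [0, 0, 1]].
The requested entry is 9.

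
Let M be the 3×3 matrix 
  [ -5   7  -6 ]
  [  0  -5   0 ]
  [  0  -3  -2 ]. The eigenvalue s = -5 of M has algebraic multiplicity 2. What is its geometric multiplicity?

1

M + 5I = [[0, 7, -6], [0, 0, 0], [0, -3, 3]].
This matrix has rank 2, so its null space has dimension 3 − 2 = 1.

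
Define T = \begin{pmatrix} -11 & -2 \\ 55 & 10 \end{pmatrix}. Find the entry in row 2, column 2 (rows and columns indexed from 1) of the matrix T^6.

-10

Characteristic polynomial: μ^2 + μ = μ(μ + 1), so the eigenvalues are -1, 0.
μ=-1: eigenvector (1, -5).
μ=0: eigenvector (-2, 11).
P = [[1, -2], [-5, 11]], D = diag(-1, 0), P⁻¹ = [[11, 2], [5, 1]].
T⁶ = P·diag(1, 0)·P⁻¹ = [[11, 2], [-55, -10]].
The requested entry is -10.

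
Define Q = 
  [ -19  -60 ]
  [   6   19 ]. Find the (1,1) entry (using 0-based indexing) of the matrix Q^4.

1

Characteristic polynomial: μ^2 - 1 = (μ - 1)(μ + 1), so the eigenvalues are -1, 1.
μ=1: eigenvector (-3, 1).
μ=-1: eigenvector (10, -3).
P = [[-3, 10], [1, -3]], D = diag(1, -1), P⁻¹ = [[3, 10], [1, 3]].
Q⁴ = P·diag(1, 1)·P⁻¹ = [[1, 0], [0, 1]].
The requested entry is 1.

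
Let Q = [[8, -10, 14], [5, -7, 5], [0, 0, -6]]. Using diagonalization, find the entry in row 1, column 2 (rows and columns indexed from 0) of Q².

Characteristic polynomial: r^3 + 5r^2 - 12r - 36 = (r - 3)(r + 2)(r + 6), so the eigenvalues are -6, -2, 3.
r=3: eigenvector (2, 1, 0).
r=-2: eigenvector (1, 1, 0).
r=-6: eigenvector (-1, 0, 1).
P = [[2, 1, -1], [1, 1, 0], [0, 0, 1]], D = diag(3, -2, -6), P⁻¹ = [[1, -1, 1], [-1, 2, -1], [0, 0, 1]].
Q² = P·diag(9, 4, 36)·P⁻¹ = [[14, -10, -22], [5, -1, 5], [0, 0, 36]].
The requested entry is 5.

5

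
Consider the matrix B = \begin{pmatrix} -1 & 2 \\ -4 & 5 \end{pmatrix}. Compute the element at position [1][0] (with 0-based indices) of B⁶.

Characteristic polynomial: r^2 - 4r + 3 = (r - 3)(r - 1), so the eigenvalues are 1, 3.
r=3: eigenvector (1, 2).
r=1: eigenvector (-1, -1).
P = [[1, -1], [2, -1]], D = diag(3, 1), P⁻¹ = [[-1, 1], [-2, 1]].
B⁶ = P·diag(729, 1)·P⁻¹ = [[-727, 728], [-1456, 1457]].
The requested entry is -1456.

-1456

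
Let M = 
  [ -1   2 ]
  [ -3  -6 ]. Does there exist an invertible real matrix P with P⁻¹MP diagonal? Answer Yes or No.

Yes

Characteristic polynomial: p(λ) = λ^2 + 7λ + 12 = (λ + 3)(λ + 4).
All 2 eigenvalues are distinct, so M is diagonalizable.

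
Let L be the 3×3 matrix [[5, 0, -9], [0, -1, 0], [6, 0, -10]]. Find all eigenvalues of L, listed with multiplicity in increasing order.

Characteristic polynomial: p(λ) = λ^3 + 6λ^2 + 9λ + 4 = (λ + 1)^2(λ + 4).
Roots (with multiplicity): -4, -1, -1.

-4, -1, -1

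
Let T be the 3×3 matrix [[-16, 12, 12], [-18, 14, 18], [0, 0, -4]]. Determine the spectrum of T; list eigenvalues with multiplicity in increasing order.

-4, -4, 2

Characteristic polynomial: p(μ) = μ^3 + 6μ^2 - 32 = (μ - 2)(μ + 4)^2.
Roots (with multiplicity): -4, -4, 2.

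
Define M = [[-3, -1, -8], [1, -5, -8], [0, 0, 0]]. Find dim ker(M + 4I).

M + 4I = [[1, -1, -8], [1, -1, -8], [0, 0, 4]].
This matrix has rank 2, so its null space has dimension 3 − 2 = 1.

1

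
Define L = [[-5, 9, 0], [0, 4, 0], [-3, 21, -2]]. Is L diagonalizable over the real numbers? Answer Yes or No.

Yes

Characteristic polynomial: p(λ) = λ^3 + 3λ^2 - 18λ - 40 = (λ - 4)(λ + 2)(λ + 5).
All 3 eigenvalues are distinct, so L is diagonalizable.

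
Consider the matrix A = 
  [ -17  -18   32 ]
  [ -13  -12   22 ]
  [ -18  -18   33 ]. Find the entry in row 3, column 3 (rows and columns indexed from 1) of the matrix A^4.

Characteristic polynomial: t^3 - 4t^2 - 15t + 18 = (t - 6)(t - 1)(t + 3), so the eigenvalues are -3, 1, 6.
t=-3: eigenvector (1, 1, 1).
t=6: eigenvector (-2, -1, -2).
t=1: eigenvector (1, -1, 0).
P = [[1, -2, 1], [1, -1, -1], [1, -2, 0]], D = diag(-3, 6, 1), P⁻¹ = [[2, 2, -3], [1, 1, -2], [1, 0, -1]].
A⁴ = P·diag(81, 1296, 1)·P⁻¹ = [[-2429, -2430, 4940], [-1135, -1134, 2350], [-2430, -2430, 4941]].
The requested entry is 4941.

4941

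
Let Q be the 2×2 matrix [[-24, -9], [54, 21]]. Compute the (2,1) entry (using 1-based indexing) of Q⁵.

Characteristic polynomial: s^2 + 3s - 18 = (s - 3)(s + 6), so the eigenvalues are -6, 3.
s=-6: eigenvector (1, -2).
s=3: eigenvector (-1, 3).
P = [[1, -1], [-2, 3]], D = diag(-6, 3), P⁻¹ = [[3, 1], [2, 1]].
Q⁵ = P·diag(-7776, 243)·P⁻¹ = [[-23814, -8019], [48114, 16281]].
The requested entry is 48114.

48114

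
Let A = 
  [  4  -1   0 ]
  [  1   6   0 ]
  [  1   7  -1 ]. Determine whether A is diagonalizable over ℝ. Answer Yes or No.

No

Characteristic polynomial: p(λ) = λ^3 - 9λ^2 + 15λ + 25 = (λ - 5)^2(λ + 1).
λ = 5 has algebraic multiplicity 2; rank(A − 5I) = 2, so geometric multiplicity = 1.
Geometric multiplicity < algebraic multiplicity, so A is not diagonalizable.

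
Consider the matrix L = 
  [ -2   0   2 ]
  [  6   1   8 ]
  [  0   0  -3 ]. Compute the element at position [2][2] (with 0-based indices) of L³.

-27

Characteristic polynomial: s^3 + 4s^2 + s - 6 = (s - 1)(s + 2)(s + 3), so the eigenvalues are -3, -2, 1.
s=-2: eigenvector (1, -2, 0).
s=1: eigenvector (0, 1, 0).
s=-3: eigenvector (-2, 1, 1).
P = [[1, 0, -2], [-2, 1, 1], [0, 0, 1]], D = diag(-2, 1, -3), P⁻¹ = [[1, 0, 2], [2, 1, 3], [0, 0, 1]].
L³ = P·diag(-8, 1, -27)·P⁻¹ = [[-8, 0, 38], [18, 1, 8], [0, 0, -27]].
The requested entry is -27.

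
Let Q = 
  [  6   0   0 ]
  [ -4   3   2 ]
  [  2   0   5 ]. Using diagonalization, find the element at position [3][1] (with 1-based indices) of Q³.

182

Characteristic polynomial: s^3 - 14s^2 + 63s - 90 = (s - 6)(s - 5)(s - 3), so the eigenvalues are 3, 5, 6.
s=6: eigenvector (1, 0, 2).
s=3: eigenvector (0, 1, 0).
s=5: eigenvector (0, 1, 1).
P = [[1, 0, 0], [0, 1, 1], [2, 0, 1]], D = diag(6, 3, 5), P⁻¹ = [[1, 0, 0], [2, 1, -1], [-2, 0, 1]].
Q³ = P·diag(216, 27, 125)·P⁻¹ = [[216, 0, 0], [-196, 27, 98], [182, 0, 125]].
The requested entry is 182.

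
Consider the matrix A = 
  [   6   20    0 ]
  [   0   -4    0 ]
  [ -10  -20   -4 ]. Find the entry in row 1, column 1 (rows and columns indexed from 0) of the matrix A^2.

Characteristic polynomial: μ^3 + 2μ^2 - 32μ - 96 = (μ - 6)(μ + 4)^2, so the eigenvalues are -4, -4, 6.
μ=6: eigenvector (1, 0, -1).
μ=-4: eigenvector (-2, 1, 2).
μ=-4: eigenvector (0, 0, 1).
P = [[1, -2, 0], [0, 1, 0], [-1, 2, 1]], D = diag(6, -4, -4), P⁻¹ = [[1, 2, 0], [0, 1, 0], [1, 0, 1]].
A² = P·diag(36, 16, 16)·P⁻¹ = [[36, 40, 0], [0, 16, 0], [-20, -40, 16]].
The requested entry is 16.

16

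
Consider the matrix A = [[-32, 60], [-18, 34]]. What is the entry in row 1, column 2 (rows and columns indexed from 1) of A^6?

40320

Characteristic polynomial: s^2 - 2s - 8 = (s - 4)(s + 2), so the eigenvalues are -2, 4.
s=-2: eigenvector (2, 1).
s=4: eigenvector (-5, -3).
P = [[2, -5], [1, -3]], D = diag(-2, 4), P⁻¹ = [[3, -5], [1, -2]].
A⁶ = P·diag(64, 4096)·P⁻¹ = [[-20096, 40320], [-12096, 24256]].
The requested entry is 40320.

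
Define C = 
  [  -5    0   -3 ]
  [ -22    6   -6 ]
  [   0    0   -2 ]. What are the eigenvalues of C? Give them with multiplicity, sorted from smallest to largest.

Characteristic polynomial: p(μ) = μ^3 + μ^2 - 32μ - 60 = (μ - 6)(μ + 2)(μ + 5).
Roots (with multiplicity): -5, -2, 6.

-5, -2, 6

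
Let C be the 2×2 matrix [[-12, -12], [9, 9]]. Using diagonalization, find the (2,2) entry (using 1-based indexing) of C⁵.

Characteristic polynomial: r^2 + 3r = r(r + 3), so the eigenvalues are -3, 0.
r=0: eigenvector (1, -1).
r=-3: eigenvector (4, -3).
P = [[1, 4], [-1, -3]], D = diag(0, -3), P⁻¹ = [[-3, -4], [1, 1]].
C⁵ = P·diag(0, -243)·P⁻¹ = [[-972, -972], [729, 729]].
The requested entry is 729.

729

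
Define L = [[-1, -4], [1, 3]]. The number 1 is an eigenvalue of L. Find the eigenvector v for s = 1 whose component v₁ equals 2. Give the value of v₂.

L − 1I = [[-2, -4], [1, 2]].
Solving (L − 1I)v = 0 gives the eigenspace spanned by (2, -1).
With v₁ = 2, v = (2, -1), so v₂ = -1.

-1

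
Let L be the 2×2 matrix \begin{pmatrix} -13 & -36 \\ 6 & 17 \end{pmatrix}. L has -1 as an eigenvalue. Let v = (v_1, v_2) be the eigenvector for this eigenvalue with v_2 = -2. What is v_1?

6

L + 1I = [[-12, -36], [6, 18]].
Solving (L + 1I)v = 0 gives the eigenspace spanned by (6, -2).
With v_2 = -2, v = (6, -2), so v_1 = 6.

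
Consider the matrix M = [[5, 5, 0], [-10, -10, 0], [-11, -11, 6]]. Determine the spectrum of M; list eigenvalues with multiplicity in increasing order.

-5, 0, 6

Characteristic polynomial: p(t) = t^3 - t^2 - 30t = t(t - 6)(t + 5).
Roots (with multiplicity): -5, 0, 6.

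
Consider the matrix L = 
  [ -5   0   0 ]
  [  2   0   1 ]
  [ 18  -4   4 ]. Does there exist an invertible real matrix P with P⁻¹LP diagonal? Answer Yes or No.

No

Characteristic polynomial: p(t) = t^3 + t^2 - 16t + 20 = (t - 2)^2(t + 5).
t = 2 has algebraic multiplicity 2; rank(L − 2I) = 2, so geometric multiplicity = 1.
Geometric multiplicity < algebraic multiplicity, so L is not diagonalizable.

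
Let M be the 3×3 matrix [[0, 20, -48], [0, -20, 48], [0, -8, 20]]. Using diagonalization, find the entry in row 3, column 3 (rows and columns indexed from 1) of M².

Characteristic polynomial: t^3 - 16t = t(t - 4)(t + 4), so the eigenvalues are -4, 0, 4.
t=0: eigenvector (1, 0, 0).
t=-4: eigenvector (3, -3, -1).
t=4: eigenvector (2, -2, -1).
P = [[1, 3, 2], [0, -3, -2], [0, -1, -1]], D = diag(0, -4, 4), P⁻¹ = [[1, 1, 0], [0, -1, 2], [0, 1, -3]].
M² = P·diag(0, 16, 16)·P⁻¹ = [[0, -16, 0], [0, 16, 0], [0, 0, 16]].
The requested entry is 16.

16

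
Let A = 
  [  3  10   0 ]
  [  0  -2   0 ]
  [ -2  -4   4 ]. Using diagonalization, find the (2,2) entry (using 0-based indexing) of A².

16

Characteristic polynomial: s^3 - 5s^2 - 2s + 24 = (s - 4)(s - 3)(s + 2), so the eigenvalues are -2, 3, 4.
s=3: eigenvector (1, 0, 2).
s=-2: eigenvector (-2, 1, 0).
s=4: eigenvector (0, 0, 1).
P = [[1, -2, 0], [0, 1, 0], [2, 0, 1]], D = diag(3, -2, 4), P⁻¹ = [[1, 2, 0], [0, 1, 0], [-2, -4, 1]].
A² = P·diag(9, 4, 16)·P⁻¹ = [[9, 10, 0], [0, 4, 0], [-14, -28, 16]].
The requested entry is 16.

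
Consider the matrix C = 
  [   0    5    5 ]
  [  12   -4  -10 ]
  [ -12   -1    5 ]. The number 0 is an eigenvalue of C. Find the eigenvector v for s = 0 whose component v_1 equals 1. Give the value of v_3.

C = [[0, 5, 5], [12, -4, -10], [-12, -1, 5]].
Solving (C)v = 0 gives the eigenspace spanned by (1, -2, 2).
With v_1 = 1, v = (1, -2, 2), so v_3 = 2.

2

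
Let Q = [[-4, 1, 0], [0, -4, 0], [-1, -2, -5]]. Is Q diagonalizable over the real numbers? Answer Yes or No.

No

Characteristic polynomial: p(t) = t^3 + 13t^2 + 56t + 80 = (t + 4)^2(t + 5).
t = -4 has algebraic multiplicity 2; rank(Q + 4I) = 2, so geometric multiplicity = 1.
Geometric multiplicity < algebraic multiplicity, so Q is not diagonalizable.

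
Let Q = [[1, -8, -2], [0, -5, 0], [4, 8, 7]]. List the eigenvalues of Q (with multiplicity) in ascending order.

-5, 3, 5

Characteristic polynomial: p(λ) = λ^3 - 3λ^2 - 25λ + 75 = (λ - 5)(λ - 3)(λ + 5).
Roots (with multiplicity): -5, 3, 5.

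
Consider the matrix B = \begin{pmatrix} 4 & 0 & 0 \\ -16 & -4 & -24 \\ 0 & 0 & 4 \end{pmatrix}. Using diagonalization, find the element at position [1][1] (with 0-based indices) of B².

Characteristic polynomial: r^3 - 4r^2 - 16r + 64 = (r - 4)^2(r + 4), so the eigenvalues are -4, 4, 4.
r=4: eigenvector (0, -3, 1).
r=-4: eigenvector (0, 1, 0).
r=4: eigenvector (1, 4, -2).
P = [[0, 0, 1], [-3, 1, 4], [1, 0, -2]], D = diag(4, -4, 4), P⁻¹ = [[2, 0, 1], [2, 1, 3], [1, 0, 0]].
B² = P·diag(16, 16, 16)·P⁻¹ = [[16, 0, 0], [0, 16, 0], [0, 0, 16]].
The requested entry is 16.

16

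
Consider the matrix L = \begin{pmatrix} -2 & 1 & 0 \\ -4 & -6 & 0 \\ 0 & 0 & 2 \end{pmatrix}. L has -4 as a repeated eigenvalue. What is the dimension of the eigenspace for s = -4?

L + 4I = [[2, 1, 0], [-4, -2, 0], [0, 0, 6]].
This matrix has rank 2, so its null space has dimension 3 − 2 = 1.

1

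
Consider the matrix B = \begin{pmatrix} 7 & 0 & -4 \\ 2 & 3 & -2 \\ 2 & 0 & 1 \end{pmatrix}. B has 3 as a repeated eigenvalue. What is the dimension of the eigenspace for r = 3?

2

B − 3I = [[4, 0, -4], [2, 0, -2], [2, 0, -2]].
This matrix has rank 1, so its null space has dimension 3 − 1 = 2.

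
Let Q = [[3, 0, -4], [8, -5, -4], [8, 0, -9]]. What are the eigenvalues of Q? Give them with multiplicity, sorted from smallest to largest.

Characteristic polynomial: p(t) = t^3 + 11t^2 + 35t + 25 = (t + 1)(t + 5)^2.
Roots (with multiplicity): -5, -5, -1.

-5, -5, -1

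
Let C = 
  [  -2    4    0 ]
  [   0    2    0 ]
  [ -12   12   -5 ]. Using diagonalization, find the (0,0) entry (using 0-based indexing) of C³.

-8

Characteristic polynomial: μ^3 + 5μ^2 - 4μ - 20 = (μ - 2)(μ + 2)(μ + 5), so the eigenvalues are -5, -2, 2.
μ=-2: eigenvector (1, 0, -4).
μ=2: eigenvector (1, 1, 0).
μ=-5: eigenvector (0, 0, 1).
P = [[1, 1, 0], [0, 1, 0], [-4, 0, 1]], D = diag(-2, 2, -5), P⁻¹ = [[1, -1, 0], [0, 1, 0], [4, -4, 1]].
C³ = P·diag(-8, 8, -125)·P⁻¹ = [[-8, 16, 0], [0, 8, 0], [-468, 468, -125]].
The requested entry is -8.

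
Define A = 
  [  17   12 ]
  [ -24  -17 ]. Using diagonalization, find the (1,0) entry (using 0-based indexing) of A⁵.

Characteristic polynomial: t^2 - 1 = (t - 1)(t + 1), so the eigenvalues are -1, 1.
t=-1: eigenvector (-2, 3).
t=1: eigenvector (3, -4).
P = [[-2, 3], [3, -4]], D = diag(-1, 1), P⁻¹ = [[4, 3], [3, 2]].
A⁵ = P·diag(-1, 1)·P⁻¹ = [[17, 12], [-24, -17]].
The requested entry is -24.

-24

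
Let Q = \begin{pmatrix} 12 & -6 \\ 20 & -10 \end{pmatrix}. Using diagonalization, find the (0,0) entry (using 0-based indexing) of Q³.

48

Characteristic polynomial: r^2 - 2r = r(r - 2), so the eigenvalues are 0, 2.
r=0: eigenvector (1, 2).
r=2: eigenvector (-3, -5).
P = [[1, -3], [2, -5]], D = diag(0, 2), P⁻¹ = [[-5, 3], [-2, 1]].
Q³ = P·diag(0, 8)·P⁻¹ = [[48, -24], [80, -40]].
The requested entry is 48.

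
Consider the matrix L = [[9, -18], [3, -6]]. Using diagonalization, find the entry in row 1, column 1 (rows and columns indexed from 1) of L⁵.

729

Characteristic polynomial: μ^2 - 3μ = μ(μ - 3), so the eigenvalues are 0, 3.
μ=0: eigenvector (-2, -1).
μ=3: eigenvector (3, 1).
P = [[-2, 3], [-1, 1]], D = diag(0, 3), P⁻¹ = [[1, -3], [1, -2]].
L⁵ = P·diag(0, 243)·P⁻¹ = [[729, -1458], [243, -486]].
The requested entry is 729.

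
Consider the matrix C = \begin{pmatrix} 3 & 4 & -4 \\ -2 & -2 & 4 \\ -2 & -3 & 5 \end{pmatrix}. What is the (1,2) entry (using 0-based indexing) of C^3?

Characteristic polynomial: s^3 - 6s^2 + 11s - 6 = (s - 3)(s - 2)(s - 1), so the eigenvalues are 1, 2, 3.
s=3: eigenvector (1, -2, -2).
s=2: eigenvector (0, 1, 1).
s=1: eigenvector (2, 0, 1).
P = [[1, 0, 2], [-2, 1, 0], [-2, 1, 1]], D = diag(3, 2, 1), P⁻¹ = [[1, 2, -2], [2, 5, -4], [0, -1, 1]].
C³ = P·diag(27, 8, 1)·P⁻¹ = [[27, 52, -52], [-38, -68, 76], [-38, -69, 77]].
The requested entry is 76.

76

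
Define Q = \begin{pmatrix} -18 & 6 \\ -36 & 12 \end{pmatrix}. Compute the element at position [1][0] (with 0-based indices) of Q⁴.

7776

Characteristic polynomial: t^2 + 6t = t(t + 6), so the eigenvalues are -6, 0.
t=-6: eigenvector (-1, -2).
t=0: eigenvector (1, 3).
P = [[-1, 1], [-2, 3]], D = diag(-6, 0), P⁻¹ = [[-3, 1], [-2, 1]].
Q⁴ = P·diag(1296, 0)·P⁻¹ = [[3888, -1296], [7776, -2592]].
The requested entry is 7776.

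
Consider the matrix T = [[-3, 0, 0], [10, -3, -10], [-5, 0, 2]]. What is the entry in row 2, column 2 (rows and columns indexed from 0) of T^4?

16

Characteristic polynomial: μ^3 + 4μ^2 - 3μ - 18 = (μ - 2)(μ + 3)^2, so the eigenvalues are -3, -3, 2.
μ=-3: eigenvector (1, -2, 1).
μ=2: eigenvector (0, -2, 1).
μ=-3: eigenvector (0, 1, 0).
P = [[1, 0, 0], [-2, -2, 1], [1, 1, 0]], D = diag(-3, 2, -3), P⁻¹ = [[1, 0, 0], [-1, 0, 1], [0, 1, 2]].
T⁴ = P·diag(81, 16, 81)·P⁻¹ = [[81, 0, 0], [-130, 81, 130], [65, 0, 16]].
The requested entry is 16.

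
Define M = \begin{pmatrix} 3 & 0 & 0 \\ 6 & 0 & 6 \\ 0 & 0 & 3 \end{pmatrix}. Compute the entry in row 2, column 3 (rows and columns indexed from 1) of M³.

54

Characteristic polynomial: t^3 - 6t^2 + 9t = t(t - 3)^2, so the eigenvalues are 0, 3, 3.
t=0: eigenvector (0, 1, 0).
t=3: eigenvector (1, 2, 0).
t=3: eigenvector (0, 2, 1).
P = [[0, 1, 0], [1, 2, 2], [0, 0, 1]], D = diag(0, 3, 3), P⁻¹ = [[-2, 1, -2], [1, 0, 0], [0, 0, 1]].
M³ = P·diag(0, 27, 27)·P⁻¹ = [[27, 0, 0], [54, 0, 54], [0, 0, 27]].
The requested entry is 54.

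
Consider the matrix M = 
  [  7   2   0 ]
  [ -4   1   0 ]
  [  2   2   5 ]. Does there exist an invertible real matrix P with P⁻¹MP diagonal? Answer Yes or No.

Characteristic polynomial: p(λ) = λ^3 - 13λ^2 + 55λ - 75 = (λ - 5)^2(λ - 3).
λ = 5 has algebraic multiplicity 2; rank(M − 5I) = 1, so geometric multiplicity = 2.
Every eigenvalue has geometric = algebraic multiplicity, so M is diagonalizable.

Yes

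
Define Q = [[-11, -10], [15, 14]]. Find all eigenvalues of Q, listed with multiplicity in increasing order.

Characteristic polynomial: p(μ) = μ^2 - 3μ - 4 = (μ - 4)(μ + 1).
Roots (with multiplicity): -1, 4.

-1, 4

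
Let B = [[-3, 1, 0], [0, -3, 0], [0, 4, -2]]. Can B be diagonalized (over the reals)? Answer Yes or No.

Characteristic polynomial: p(μ) = μ^3 + 8μ^2 + 21μ + 18 = (μ + 2)(μ + 3)^2.
μ = -3 has algebraic multiplicity 2; rank(B + 3I) = 2, so geometric multiplicity = 1.
Geometric multiplicity < algebraic multiplicity, so B is not diagonalizable.

No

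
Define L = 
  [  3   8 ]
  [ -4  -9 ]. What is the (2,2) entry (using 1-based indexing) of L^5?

-6249

Characteristic polynomial: t^2 + 6t + 5 = (t + 1)(t + 5), so the eigenvalues are -5, -1.
t=-1: eigenvector (2, -1).
t=-5: eigenvector (-1, 1).
P = [[2, -1], [-1, 1]], D = diag(-1, -5), P⁻¹ = [[1, 1], [1, 2]].
L⁵ = P·diag(-1, -3125)·P⁻¹ = [[3123, 6248], [-3124, -6249]].
The requested entry is -6249.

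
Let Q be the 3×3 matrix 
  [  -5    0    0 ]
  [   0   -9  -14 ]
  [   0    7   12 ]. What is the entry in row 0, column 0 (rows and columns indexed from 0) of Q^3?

-125

Characteristic polynomial: r^3 + 2r^2 - 25r - 50 = (r - 5)(r + 2)(r + 5), so the eigenvalues are -5, -2, 5.
r=-5: eigenvector (1, 0, 0).
r=-2: eigenvector (0, 2, -1).
r=5: eigenvector (0, -1, 1).
P = [[1, 0, 0], [0, 2, -1], [0, -1, 1]], D = diag(-5, -2, 5), P⁻¹ = [[1, 0, 0], [0, 1, 1], [0, 1, 2]].
Q³ = P·diag(-125, -8, 125)·P⁻¹ = [[-125, 0, 0], [0, -141, -266], [0, 133, 258]].
The requested entry is -125.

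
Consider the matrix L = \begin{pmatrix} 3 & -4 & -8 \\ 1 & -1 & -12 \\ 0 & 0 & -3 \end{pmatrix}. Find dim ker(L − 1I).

L − 1I = [[2, -4, -8], [1, -2, -12], [0, 0, -4]].
This matrix has rank 2, so its null space has dimension 3 − 2 = 1.

1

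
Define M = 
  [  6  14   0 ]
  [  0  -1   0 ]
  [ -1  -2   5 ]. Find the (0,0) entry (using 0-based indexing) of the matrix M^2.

Characteristic polynomial: t^3 - 10t^2 + 19t + 30 = (t - 6)(t - 5)(t + 1), so the eigenvalues are -1, 5, 6.
t=-1: eigenvector (-2, 1, 0).
t=6: eigenvector (1, 0, -1).
t=5: eigenvector (0, 0, 1).
P = [[-2, 1, 0], [1, 0, 0], [0, -1, 1]], D = diag(-1, 6, 5), P⁻¹ = [[0, 1, 0], [1, 2, 0], [1, 2, 1]].
M² = P·diag(1, 36, 25)·P⁻¹ = [[36, 70, 0], [0, 1, 0], [-11, -22, 25]].
The requested entry is 36.

36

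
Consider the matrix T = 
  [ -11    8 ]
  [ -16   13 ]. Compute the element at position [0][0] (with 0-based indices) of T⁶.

-14167

Characteristic polynomial: λ^2 - 2λ - 15 = (λ - 5)(λ + 3), so the eigenvalues are -3, 5.
λ=-3: eigenvector (-1, -1).
λ=5: eigenvector (1, 2).
P = [[-1, 1], [-1, 2]], D = diag(-3, 5), P⁻¹ = [[-2, 1], [-1, 1]].
T⁶ = P·diag(729, 15625)·P⁻¹ = [[-14167, 14896], [-29792, 30521]].
The requested entry is -14167.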